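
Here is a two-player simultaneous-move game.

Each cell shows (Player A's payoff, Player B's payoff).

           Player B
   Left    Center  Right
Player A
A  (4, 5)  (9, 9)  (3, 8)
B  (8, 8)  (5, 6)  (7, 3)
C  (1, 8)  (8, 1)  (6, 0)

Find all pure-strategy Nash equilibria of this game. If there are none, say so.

The pure Nash equilibria are (A, Center) and (B, Left).

Player A against Left: payoffs 4, 8, 1 → best response B.
Player A against Center: payoffs 9, 5, 8 → best response A.
Player A against Right: payoffs 3, 7, 6 → best response B.
Player B against A: payoffs 5, 9, 8 → best response Center.
Player B against B: payoffs 8, 6, 3 → best response Left.
Player B against C: payoffs 8, 1, 0 → best response Left.
Mutual best responses: (A, Center); (B, Left).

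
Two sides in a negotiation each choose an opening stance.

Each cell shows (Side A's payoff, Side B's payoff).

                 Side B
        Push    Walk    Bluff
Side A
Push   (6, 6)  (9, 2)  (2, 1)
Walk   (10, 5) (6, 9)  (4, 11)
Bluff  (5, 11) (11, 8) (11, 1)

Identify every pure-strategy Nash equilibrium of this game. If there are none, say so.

none

For each player, find the best response to each opponent profile; mutual best responses are the pure NE.
Side A against Push: payoffs 6, 10, 5 → best response Walk.
Side A against Walk: payoffs 9, 6, 11 → best response Bluff.
Side A against Bluff: payoffs 2, 4, 11 → best response Bluff.
Side B against Push: payoffs 6, 2, 1 → best response Push.
Side B against Walk: payoffs 5, 9, 11 → best response Bluff.
Side B against Bluff: payoffs 11, 8, 1 → best response Push.
No profile is a mutual best response for all players.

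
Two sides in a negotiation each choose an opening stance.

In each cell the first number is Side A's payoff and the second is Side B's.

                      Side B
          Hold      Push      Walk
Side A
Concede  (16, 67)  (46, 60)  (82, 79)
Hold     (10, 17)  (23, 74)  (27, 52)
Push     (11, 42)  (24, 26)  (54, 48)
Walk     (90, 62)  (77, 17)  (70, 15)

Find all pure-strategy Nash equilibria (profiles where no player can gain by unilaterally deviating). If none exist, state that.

The pure Nash equilibria are (Concede, Walk); (Walk, Hold).

Side A against Hold: payoffs 16, 10, 11, 90 → best response Walk.
Side A against Push: payoffs 46, 23, 24, 77 → best response Walk.
Side A against Walk: payoffs 82, 27, 54, 70 → best response Concede.
Side B against Concede: payoffs 67, 60, 79 → best response Walk.
Side B against Hold: payoffs 17, 74, 52 → best response Push.
Side B against Push: payoffs 42, 26, 48 → best response Walk.
Side B against Walk: payoffs 62, 17, 15 → best response Hold.
Mutual best responses: (Concede, Walk); (Walk, Hold).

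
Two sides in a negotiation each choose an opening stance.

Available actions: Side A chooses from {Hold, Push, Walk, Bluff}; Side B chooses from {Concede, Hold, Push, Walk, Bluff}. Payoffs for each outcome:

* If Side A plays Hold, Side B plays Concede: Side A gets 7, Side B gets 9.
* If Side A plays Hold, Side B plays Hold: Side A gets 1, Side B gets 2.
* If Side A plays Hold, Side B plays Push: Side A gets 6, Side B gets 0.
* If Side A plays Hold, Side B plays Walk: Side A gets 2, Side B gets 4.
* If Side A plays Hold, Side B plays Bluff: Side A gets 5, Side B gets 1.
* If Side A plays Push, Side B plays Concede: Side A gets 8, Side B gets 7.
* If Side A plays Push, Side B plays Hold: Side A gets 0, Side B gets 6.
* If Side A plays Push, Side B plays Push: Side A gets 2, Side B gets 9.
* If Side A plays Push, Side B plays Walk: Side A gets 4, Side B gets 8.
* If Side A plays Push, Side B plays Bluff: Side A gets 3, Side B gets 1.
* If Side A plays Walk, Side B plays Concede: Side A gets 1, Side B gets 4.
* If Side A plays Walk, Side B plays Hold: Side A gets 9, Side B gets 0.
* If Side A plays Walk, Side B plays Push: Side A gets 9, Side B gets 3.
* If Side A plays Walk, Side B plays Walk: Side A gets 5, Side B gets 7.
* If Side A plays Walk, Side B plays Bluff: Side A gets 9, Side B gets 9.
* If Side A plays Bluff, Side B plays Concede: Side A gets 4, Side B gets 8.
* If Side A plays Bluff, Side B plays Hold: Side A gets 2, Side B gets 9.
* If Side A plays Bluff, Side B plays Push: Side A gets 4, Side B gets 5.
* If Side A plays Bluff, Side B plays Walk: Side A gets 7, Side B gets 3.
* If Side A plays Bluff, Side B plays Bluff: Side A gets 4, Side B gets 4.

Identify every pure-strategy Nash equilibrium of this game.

The unique pure-strategy Nash equilibrium is (Walk, Bluff).

For each player, find the best response to each opponent profile; mutual best responses are the pure NE.
Side A against Concede: payoffs 7, 8, 1, 4 → best response Push.
Side A against Hold: payoffs 1, 0, 9, 2 → best response Walk.
Side A against Push: payoffs 6, 2, 9, 4 → best response Walk.
Side A against Walk: payoffs 2, 4, 5, 7 → best response Bluff.
Side A against Bluff: payoffs 5, 3, 9, 4 → best response Walk.
Side B against Hold: payoffs 9, 2, 0, 4, 1 → best response Concede.
Side B against Push: payoffs 7, 6, 9, 8, 1 → best response Push.
Side B against Walk: payoffs 4, 0, 3, 7, 9 → best response Bluff.
Side B against Bluff: payoffs 8, 9, 5, 3, 4 → best response Hold.
Mutual best responses: (Walk, Bluff).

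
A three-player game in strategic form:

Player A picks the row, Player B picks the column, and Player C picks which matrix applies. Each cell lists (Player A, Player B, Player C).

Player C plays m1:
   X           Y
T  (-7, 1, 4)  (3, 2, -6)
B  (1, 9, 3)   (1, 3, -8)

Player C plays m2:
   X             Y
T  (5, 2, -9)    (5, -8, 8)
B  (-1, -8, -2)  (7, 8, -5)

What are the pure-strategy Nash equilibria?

Mark each player's best response to every combination of opponents' strategies; a profile where every player is best-responding is a pure Nash equilibrium.
Player A against (X, m1): payoffs -7, 1 → best response B.
Player A against (X, m2): payoffs 5, -1 → best response T.
Player A against (Y, m1): payoffs 3, 1 → best response T.
Player A against (Y, m2): payoffs 5, 7 → best response B.
Player B against (T, m1): payoffs 1, 2 → best response Y.
Player B against (T, m2): payoffs 2, -8 → best response X.
Player B against (B, m1): payoffs 9, 3 → best response X.
Player B against (B, m2): payoffs -8, 8 → best response Y.
Player C against (T, X): payoffs 4, -9 → best response m1.
Player C against (T, Y): payoffs -6, 8 → best response m2.
Player C against (B, X): payoffs 3, -2 → best response m1.
Player C against (B, Y): payoffs -8, -5 → best response m2.
Mutual best responses: (B, X, m1); (B, Y, m2).

(B, X, m1) and (B, Y, m2)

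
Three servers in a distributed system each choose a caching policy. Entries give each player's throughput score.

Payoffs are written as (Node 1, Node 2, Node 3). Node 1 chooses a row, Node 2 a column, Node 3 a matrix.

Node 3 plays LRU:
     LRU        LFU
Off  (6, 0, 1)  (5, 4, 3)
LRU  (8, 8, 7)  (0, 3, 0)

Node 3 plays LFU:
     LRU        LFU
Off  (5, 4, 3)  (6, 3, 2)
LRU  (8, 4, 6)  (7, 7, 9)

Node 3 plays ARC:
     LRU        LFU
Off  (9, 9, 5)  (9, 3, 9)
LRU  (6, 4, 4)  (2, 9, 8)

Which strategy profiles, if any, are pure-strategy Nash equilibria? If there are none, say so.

The pure Nash equilibria are (Off, LRU, ARC); (LRU, LRU, LRU); (LRU, LFU, LFU).

Mark each player's best response to every combination of opponents' strategies; a profile where every player is best-responding is a pure Nash equilibrium.
Node 1 against (LRU, LRU): payoffs 6, 8 → best response LRU.
Node 1 against (LRU, LFU): payoffs 5, 8 → best response LRU.
Node 1 against (LRU, ARC): payoffs 9, 6 → best response Off.
Node 1 against (LFU, LRU): payoffs 5, 0 → best response Off.
Node 1 against (LFU, LFU): payoffs 6, 7 → best response LRU.
Node 1 against (LFU, ARC): payoffs 9, 2 → best response Off.
Node 2 against (Off, LRU): payoffs 0, 4 → best response LFU.
Node 2 against (Off, LFU): payoffs 4, 3 → best response LRU.
Node 2 against (Off, ARC): payoffs 9, 3 → best response LRU.
Node 2 against (LRU, LRU): payoffs 8, 3 → best response LRU.
Node 2 against (LRU, LFU): payoffs 4, 7 → best response LFU.
Node 2 against (LRU, ARC): payoffs 4, 9 → best response LFU.
Node 3 against (Off, LRU): payoffs 1, 3, 5 → best response ARC.
Node 3 against (Off, LFU): payoffs 3, 2, 9 → best response ARC.
Node 3 against (LRU, LRU): payoffs 7, 6, 4 → best response LRU.
Node 3 against (LRU, LFU): payoffs 0, 9, 8 → best response LFU.
Mutual best responses: (Off, LRU, ARC); (LRU, LRU, LRU); (LRU, LFU, LFU).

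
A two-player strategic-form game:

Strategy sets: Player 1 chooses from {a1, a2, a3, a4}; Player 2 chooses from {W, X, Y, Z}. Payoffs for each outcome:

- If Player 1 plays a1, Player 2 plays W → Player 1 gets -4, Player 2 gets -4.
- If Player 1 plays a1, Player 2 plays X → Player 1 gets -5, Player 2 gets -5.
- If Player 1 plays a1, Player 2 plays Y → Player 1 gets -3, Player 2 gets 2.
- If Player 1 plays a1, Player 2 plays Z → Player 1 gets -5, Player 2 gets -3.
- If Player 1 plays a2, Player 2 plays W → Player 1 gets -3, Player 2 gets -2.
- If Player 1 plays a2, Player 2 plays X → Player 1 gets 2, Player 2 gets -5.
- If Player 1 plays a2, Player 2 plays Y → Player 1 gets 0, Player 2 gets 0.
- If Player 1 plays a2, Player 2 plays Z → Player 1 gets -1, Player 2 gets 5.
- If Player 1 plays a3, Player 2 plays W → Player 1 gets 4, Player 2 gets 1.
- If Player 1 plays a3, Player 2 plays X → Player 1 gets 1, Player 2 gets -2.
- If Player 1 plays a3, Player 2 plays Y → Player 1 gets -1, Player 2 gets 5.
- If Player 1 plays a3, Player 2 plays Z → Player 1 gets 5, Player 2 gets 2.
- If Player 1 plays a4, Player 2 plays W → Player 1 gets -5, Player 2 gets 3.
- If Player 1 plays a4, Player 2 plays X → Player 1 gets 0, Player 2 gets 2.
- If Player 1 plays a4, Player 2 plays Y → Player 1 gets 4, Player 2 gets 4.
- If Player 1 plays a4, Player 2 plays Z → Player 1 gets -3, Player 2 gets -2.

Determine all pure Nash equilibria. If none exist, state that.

The unique pure-strategy Nash equilibrium is (a4, Y).

(a1, W): Player 1 can switch to a2 (-4 → -3). Not NE.
(a1, X): Player 1 can switch to a2 (-5 → 2). Not NE.
(a1, Y): Player 1 can switch to a2 (-3 → 0). Not NE.
(a1, Z): Player 1 can switch to a2 (-5 → -1). Not NE.
(a2, W): Player 1 can switch to a3 (-3 → 4). Not NE.
(a2, X): Player 2 can switch to W (-5 → -2). Not NE.
(a4, Y): Player 1 gets 4, best alternative 0; Player 2 gets 4, best alternative 3. No profitable deviation — NE.
(The remaining 9 profiles each have a profitable deviation by the same check.)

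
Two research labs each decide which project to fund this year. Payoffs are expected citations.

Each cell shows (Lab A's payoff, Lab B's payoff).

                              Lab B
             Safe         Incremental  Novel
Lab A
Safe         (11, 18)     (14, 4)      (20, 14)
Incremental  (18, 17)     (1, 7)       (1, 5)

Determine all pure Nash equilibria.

(Incremental, Safe)

Lab A against Safe: payoffs 11, 18 → best response Incremental.
Lab A against Incremental: payoffs 14, 1 → best response Safe.
Lab A against Novel: payoffs 20, 1 → best response Safe.
Lab B against Safe: payoffs 18, 4, 14 → best response Safe.
Lab B against Incremental: payoffs 17, 7, 5 → best response Safe.
Mutual best responses: (Incremental, Safe).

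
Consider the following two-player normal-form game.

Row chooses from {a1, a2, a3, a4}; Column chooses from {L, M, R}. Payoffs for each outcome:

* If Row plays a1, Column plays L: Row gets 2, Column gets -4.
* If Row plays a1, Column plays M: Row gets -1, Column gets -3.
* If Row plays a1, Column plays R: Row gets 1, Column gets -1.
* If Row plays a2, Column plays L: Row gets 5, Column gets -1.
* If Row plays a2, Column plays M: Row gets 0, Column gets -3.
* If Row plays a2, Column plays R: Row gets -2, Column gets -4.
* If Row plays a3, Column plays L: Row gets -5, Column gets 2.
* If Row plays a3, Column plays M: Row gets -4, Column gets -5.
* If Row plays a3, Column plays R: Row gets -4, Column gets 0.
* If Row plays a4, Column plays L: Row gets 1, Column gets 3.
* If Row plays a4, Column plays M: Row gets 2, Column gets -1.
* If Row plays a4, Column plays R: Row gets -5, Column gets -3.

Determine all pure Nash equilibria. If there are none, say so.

Mark each player's best response to every combination of opponents' strategies; a profile where every player is best-responding is a pure Nash equilibrium.
Row against L: payoffs 2, 5, -5, 1 → best response a2.
Row against M: payoffs -1, 0, -4, 2 → best response a4.
Row against R: payoffs 1, -2, -4, -5 → best response a1.
Column against a1: payoffs -4, -3, -1 → best response R.
Column against a2: payoffs -1, -3, -4 → best response L.
Column against a3: payoffs 2, -5, 0 → best response L.
Column against a4: payoffs 3, -1, -3 → best response L.
Mutual best responses: (a1, R); (a2, L).

(a1, R) and (a2, L)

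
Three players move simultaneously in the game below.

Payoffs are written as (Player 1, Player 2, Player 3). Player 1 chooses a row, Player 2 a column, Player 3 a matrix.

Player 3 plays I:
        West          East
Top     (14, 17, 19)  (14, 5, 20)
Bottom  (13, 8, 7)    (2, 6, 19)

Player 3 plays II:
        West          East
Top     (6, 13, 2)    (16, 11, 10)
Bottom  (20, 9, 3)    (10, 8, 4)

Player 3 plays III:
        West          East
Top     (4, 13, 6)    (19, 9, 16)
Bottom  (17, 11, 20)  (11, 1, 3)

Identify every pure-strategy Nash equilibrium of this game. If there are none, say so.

(Top, West, I); (Bottom, West, III)

(Top, West, I): Player 1 gets 14, best alternative 13; Player 2 gets 17, best alternative 5; Player 3 gets 19, best alternative 6. No profitable deviation — NE.
(Top, West, II): Player 1 can switch to Bottom (6 → 20). Not NE.
(Top, West, III): Player 1 can switch to Bottom (4 → 17). Not NE.
(Top, East, I): Player 2 can switch to West (5 → 17). Not NE.
(Top, East, II): Player 2 can switch to West (11 → 13). Not NE.
(Top, East, III): Player 2 can switch to West (9 → 13). Not NE.
(Bottom, West, I): Player 1 can switch to Top (13 → 14). Not NE.
(Bottom, West, II): Player 3 can switch to I (3 → 7). Not NE.
(Bottom, West, III): Player 1 gets 17, best alternative 4; Player 2 gets 11, best alternative 1; Player 3 gets 20, best alternative 7. No profitable deviation — NE.
(Bottom, East, I): Player 1 can switch to Top (2 → 14). Not NE.
(Bottom, East, II): Player 1 can switch to Top (10 → 16). Not NE.
(Bottom, East, III): Player 1 can switch to Top (11 → 19). Not NE.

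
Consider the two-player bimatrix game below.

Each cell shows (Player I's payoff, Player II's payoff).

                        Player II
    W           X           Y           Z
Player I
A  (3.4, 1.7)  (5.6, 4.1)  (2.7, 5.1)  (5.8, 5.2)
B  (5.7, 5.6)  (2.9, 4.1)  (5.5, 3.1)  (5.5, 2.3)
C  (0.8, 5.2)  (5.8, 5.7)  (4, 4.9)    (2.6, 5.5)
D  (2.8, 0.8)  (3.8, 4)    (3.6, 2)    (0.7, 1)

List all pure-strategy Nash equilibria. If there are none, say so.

Pure-strategy Nash equilibria: (A, Z); (B, W); (C, X)

Player I against W: payoffs 3.4, 5.7, 0.8, 2.8 → best response B.
Player I against X: payoffs 5.6, 2.9, 5.8, 3.8 → best response C.
Player I against Y: payoffs 2.7, 5.5, 4, 3.6 → best response B.
Player I against Z: payoffs 5.8, 5.5, 2.6, 0.7 → best response A.
Player II against A: payoffs 1.7, 4.1, 5.1, 5.2 → best response Z.
Player II against B: payoffs 5.6, 4.1, 3.1, 2.3 → best response W.
Player II against C: payoffs 5.2, 5.7, 4.9, 5.5 → best response X.
Player II against D: payoffs 0.8, 4, 2, 1 → best response X.
Mutual best responses: (A, Z); (B, W); (C, X).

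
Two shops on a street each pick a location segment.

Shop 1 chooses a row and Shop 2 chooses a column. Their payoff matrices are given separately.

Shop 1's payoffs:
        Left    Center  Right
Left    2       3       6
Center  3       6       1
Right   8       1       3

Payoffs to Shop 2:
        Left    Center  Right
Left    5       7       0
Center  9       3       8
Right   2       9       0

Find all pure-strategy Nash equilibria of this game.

Shop 1 against Left: payoffs 2, 3, 8 → best response Right.
Shop 1 against Center: payoffs 3, 6, 1 → best response Center.
Shop 1 against Right: payoffs 6, 1, 3 → best response Left.
Shop 2 against Left: payoffs 5, 7, 0 → best response Center.
Shop 2 against Center: payoffs 9, 3, 8 → best response Left.
Shop 2 against Right: payoffs 2, 9, 0 → best response Center.
No profile is a mutual best response for all players.

This game has no pure Nash equilibrium.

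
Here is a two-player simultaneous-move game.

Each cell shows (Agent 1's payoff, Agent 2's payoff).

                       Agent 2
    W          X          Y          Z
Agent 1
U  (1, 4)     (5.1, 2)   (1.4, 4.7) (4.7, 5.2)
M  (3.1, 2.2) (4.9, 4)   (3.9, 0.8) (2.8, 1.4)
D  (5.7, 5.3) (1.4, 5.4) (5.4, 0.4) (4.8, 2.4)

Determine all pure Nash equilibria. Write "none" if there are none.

Agent 1 against W: payoffs 1, 3.1, 5.7 → best response D.
Agent 1 against X: payoffs 5.1, 4.9, 1.4 → best response U.
Agent 1 against Y: payoffs 1.4, 3.9, 5.4 → best response D.
Agent 1 against Z: payoffs 4.7, 2.8, 4.8 → best response D.
Agent 2 against U: payoffs 4, 2, 4.7, 5.2 → best response Z.
Agent 2 against M: payoffs 2.2, 4, 0.8, 1.4 → best response X.
Agent 2 against D: payoffs 5.3, 5.4, 0.4, 2.4 → best response X.
No profile is a mutual best response for all players.

No pure-strategy Nash equilibrium.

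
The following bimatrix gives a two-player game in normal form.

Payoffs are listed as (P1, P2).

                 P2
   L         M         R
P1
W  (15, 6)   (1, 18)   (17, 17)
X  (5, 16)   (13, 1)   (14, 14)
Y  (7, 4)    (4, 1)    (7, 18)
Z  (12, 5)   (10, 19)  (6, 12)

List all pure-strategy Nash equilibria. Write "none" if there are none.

For each strategy profile, look for a profitable unilateral deviation.
(W, L): P2 can switch to M (6 → 18). Not NE.
(W, M): P1 can switch to X (1 → 13). Not NE.
(W, R): P2 can switch to M (17 → 18). Not NE.
(X, L): P1 can switch to W (5 → 15). Not NE.
(X, M): P2 can switch to L (1 → 16). Not NE.
(X, R): P1 can switch to W (14 → 17). Not NE.
(Y, L): P1 can switch to W (7 → 15). Not NE.
(Y, M): P1 can switch to X (4 → 13). Not NE.
(Y, R): P1 can switch to W (7 → 17). Not NE.
(Z, L): P1 can switch to W (12 → 15). Not NE.
(Z, M): P1 can switch to X (10 → 13). Not NE.
(Z, R): P1 can switch to W (6 → 17). Not NE.

There is no pure-strategy Nash equilibrium.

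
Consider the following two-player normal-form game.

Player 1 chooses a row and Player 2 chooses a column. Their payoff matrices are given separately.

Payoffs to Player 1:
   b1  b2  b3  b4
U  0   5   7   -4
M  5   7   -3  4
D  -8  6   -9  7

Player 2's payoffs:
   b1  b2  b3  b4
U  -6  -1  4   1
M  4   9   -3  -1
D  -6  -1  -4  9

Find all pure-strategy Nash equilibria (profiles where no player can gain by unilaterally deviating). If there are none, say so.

Pure-strategy Nash equilibria: (U, b3) and (M, b2) and (D, b4)

Player 1 against b1: payoffs 0, 5, -8 → best response M.
Player 1 against b2: payoffs 5, 7, 6 → best response M.
Player 1 against b3: payoffs 7, -3, -9 → best response U.
Player 1 against b4: payoffs -4, 4, 7 → best response D.
Player 2 against U: payoffs -6, -1, 4, 1 → best response b3.
Player 2 against M: payoffs 4, 9, -3, -1 → best response b2.
Player 2 against D: payoffs -6, -1, -4, 9 → best response b4.
Mutual best responses: (U, b3); (M, b2); (D, b4).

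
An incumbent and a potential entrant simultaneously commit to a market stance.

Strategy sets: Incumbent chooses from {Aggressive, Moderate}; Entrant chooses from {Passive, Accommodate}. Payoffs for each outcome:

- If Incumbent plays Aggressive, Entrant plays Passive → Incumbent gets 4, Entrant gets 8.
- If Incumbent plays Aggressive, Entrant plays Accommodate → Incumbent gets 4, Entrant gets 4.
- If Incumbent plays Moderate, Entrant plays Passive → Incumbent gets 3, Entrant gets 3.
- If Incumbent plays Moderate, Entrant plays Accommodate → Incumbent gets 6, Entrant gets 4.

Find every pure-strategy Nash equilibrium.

(Aggressive, Passive); (Moderate, Accommodate)

(Aggressive, Passive): Incumbent gets 4, best alternative 3; Entrant gets 8, best alternative 4. No profitable deviation — NE.
(Aggressive, Accommodate): Incumbent can switch to Moderate (4 → 6). Not NE.
(Moderate, Passive): Incumbent can switch to Aggressive (3 → 4). Not NE.
(Moderate, Accommodate): Incumbent gets 6, best alternative 4; Entrant gets 4, best alternative 3. No profitable deviation — NE.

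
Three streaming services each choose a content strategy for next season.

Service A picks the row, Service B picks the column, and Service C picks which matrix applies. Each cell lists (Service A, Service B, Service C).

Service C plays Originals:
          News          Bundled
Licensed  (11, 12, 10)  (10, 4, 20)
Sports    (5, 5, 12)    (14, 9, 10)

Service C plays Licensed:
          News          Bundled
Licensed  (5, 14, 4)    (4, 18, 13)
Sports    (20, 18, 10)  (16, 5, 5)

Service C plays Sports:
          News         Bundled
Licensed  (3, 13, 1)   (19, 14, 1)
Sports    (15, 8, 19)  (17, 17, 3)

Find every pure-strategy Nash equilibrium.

(Licensed, News, Originals): Service A gets 11, best alternative 5; Service B gets 12, best alternative 4; Service C gets 10, best alternative 4. No profitable deviation — NE.
(Licensed, News, Licensed): Service A can switch to Sports (5 → 20). Not NE.
(Licensed, News, Sports): Service A can switch to Sports (3 → 15). Not NE.
(Licensed, Bundled, Originals): Service A can switch to Sports (10 → 14). Not NE.
(Licensed, Bundled, Licensed): Service A can switch to Sports (4 → 16). Not NE.
(Licensed, Bundled, Sports): Service C can switch to Originals (1 → 20). Not NE.
(Sports, News, Originals): Service A can switch to Licensed (5 → 11). Not NE.
(Sports, Bundled, Originals): Service A gets 14, best alternative 10; Service B gets 9, best alternative 5; Service C gets 10, best alternative 5. No profitable deviation — NE.
(The remaining 4 profiles each have a profitable deviation by the same check.)

(Licensed, News, Originals) and (Sports, Bundled, Originals)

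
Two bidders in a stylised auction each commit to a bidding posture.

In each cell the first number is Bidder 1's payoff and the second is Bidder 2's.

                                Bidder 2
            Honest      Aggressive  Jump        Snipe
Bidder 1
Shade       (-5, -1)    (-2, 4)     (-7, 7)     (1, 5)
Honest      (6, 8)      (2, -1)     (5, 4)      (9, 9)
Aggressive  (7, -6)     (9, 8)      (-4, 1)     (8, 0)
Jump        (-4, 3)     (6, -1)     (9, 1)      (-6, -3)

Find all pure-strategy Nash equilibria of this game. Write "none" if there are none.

(Honest, Snipe); (Aggressive, Aggressive)

Bidder 1 against Honest: payoffs -5, 6, 7, -4 → best response Aggressive.
Bidder 1 against Aggressive: payoffs -2, 2, 9, 6 → best response Aggressive.
Bidder 1 against Jump: payoffs -7, 5, -4, 9 → best response Jump.
Bidder 1 against Snipe: payoffs 1, 9, 8, -6 → best response Honest.
Bidder 2 against Shade: payoffs -1, 4, 7, 5 → best response Jump.
Bidder 2 against Honest: payoffs 8, -1, 4, 9 → best response Snipe.
Bidder 2 against Aggressive: payoffs -6, 8, 1, 0 → best response Aggressive.
Bidder 2 against Jump: payoffs 3, -1, 1, -3 → best response Honest.
Mutual best responses: (Honest, Snipe); (Aggressive, Aggressive).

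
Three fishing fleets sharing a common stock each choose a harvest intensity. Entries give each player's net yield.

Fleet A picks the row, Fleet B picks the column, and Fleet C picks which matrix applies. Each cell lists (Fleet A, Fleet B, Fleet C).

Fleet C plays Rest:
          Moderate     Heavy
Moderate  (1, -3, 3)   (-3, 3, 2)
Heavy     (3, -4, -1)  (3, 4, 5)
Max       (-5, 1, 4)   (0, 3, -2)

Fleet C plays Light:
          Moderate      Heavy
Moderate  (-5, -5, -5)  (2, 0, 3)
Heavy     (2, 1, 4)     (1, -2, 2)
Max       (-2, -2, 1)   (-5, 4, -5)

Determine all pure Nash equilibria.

Pure-strategy Nash equilibria: (Moderate, Heavy, Light) and (Heavy, Moderate, Light) and (Heavy, Heavy, Rest)

For each strategy profile, look for a profitable unilateral deviation.
(Moderate, Moderate, Rest): Fleet A can switch to Heavy (1 → 3). Not NE.
(Moderate, Moderate, Light): Fleet A can switch to Heavy (-5 → 2). Not NE.
(Moderate, Heavy, Rest): Fleet A can switch to Heavy (-3 → 3). Not NE.
(Moderate, Heavy, Light): Fleet A gets 2, best alternative 1; Fleet B gets 0, best alternative -5; Fleet C gets 3, best alternative 2. No profitable deviation — NE.
(Heavy, Moderate, Rest): Fleet B can switch to Heavy (-4 → 4). Not NE.
(Heavy, Moderate, Light): Fleet A gets 2, best alternative -2; Fleet B gets 1, best alternative -2; Fleet C gets 4, best alternative -1. No profitable deviation — NE.
(Heavy, Heavy, Rest): Fleet A gets 3, best alternative 0; Fleet B gets 4, best alternative -4; Fleet C gets 5, best alternative 2. No profitable deviation — NE.
(Heavy, Heavy, Light): Fleet A can switch to Moderate (1 → 2). Not NE.
(Max, Moderate, Rest): Fleet A can switch to Moderate (-5 → 1). Not NE.
(Max, Moderate, Light): Fleet A can switch to Heavy (-2 → 2). Not NE.
(Max, Heavy, Rest): Fleet A can switch to Heavy (0 → 3). Not NE.
(The remaining 1 profile has a profitable deviation by the same check.)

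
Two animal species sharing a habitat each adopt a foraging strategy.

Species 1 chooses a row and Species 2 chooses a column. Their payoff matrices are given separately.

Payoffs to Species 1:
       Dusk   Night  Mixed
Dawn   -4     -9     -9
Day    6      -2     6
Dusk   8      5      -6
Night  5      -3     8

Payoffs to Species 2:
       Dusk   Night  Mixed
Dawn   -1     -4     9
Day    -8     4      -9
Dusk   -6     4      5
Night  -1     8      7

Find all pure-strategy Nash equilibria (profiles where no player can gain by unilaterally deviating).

(Dawn, Dusk): Species 1 can switch to Day (-4 → 6). Not NE.
(Dawn, Night): Species 1 can switch to Day (-9 → -2). Not NE.
(Dawn, Mixed): Species 1 can switch to Day (-9 → 6). Not NE.
(Day, Dusk): Species 1 can switch to Dusk (6 → 8). Not NE.
(Day, Night): Species 1 can switch to Dusk (-2 → 5). Not NE.
(Day, Mixed): Species 1 can switch to Night (6 → 8). Not NE.
(Dusk, Dusk): Species 2 can switch to Night (-6 → 4). Not NE.
(Dusk, Night): Species 2 can switch to Mixed (4 → 5). Not NE.
(Dusk, Mixed): Species 1 can switch to Day (-6 → 6). Not NE.
(Night, Dusk): Species 1 can switch to Day (5 → 6). Not NE.
(Night, Night): Species 1 can switch to Day (-3 → -2). Not NE.
(Night, Mixed): Species 2 can switch to Night (7 → 8). Not NE.

none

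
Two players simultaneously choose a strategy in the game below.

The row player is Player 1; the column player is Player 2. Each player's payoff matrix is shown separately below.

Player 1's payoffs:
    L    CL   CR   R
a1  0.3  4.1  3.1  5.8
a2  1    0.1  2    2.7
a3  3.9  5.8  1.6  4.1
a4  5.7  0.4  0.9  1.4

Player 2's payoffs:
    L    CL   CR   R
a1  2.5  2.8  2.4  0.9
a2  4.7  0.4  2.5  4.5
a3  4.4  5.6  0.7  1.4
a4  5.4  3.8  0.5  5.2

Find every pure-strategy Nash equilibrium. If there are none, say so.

(a3, CL) and (a4, L)

(a1, L): Player 1 can switch to a2 (0.3 → 1). Not NE.
(a1, CL): Player 1 can switch to a3 (4.1 → 5.8). Not NE.
(a1, CR): Player 2 can switch to L (2.4 → 2.5). Not NE.
(a1, R): Player 2 can switch to L (0.9 → 2.5). Not NE.
(a2, L): Player 1 can switch to a3 (1 → 3.9). Not NE.
(a2, CL): Player 1 can switch to a1 (0.1 → 4.1). Not NE.
(a2, CR): Player 1 can switch to a1 (2 → 3.1). Not NE.
(a2, R): Player 1 can switch to a1 (2.7 → 5.8). Not NE.
(a3, CL): Player 1 gets 5.8, best alternative 4.1; Player 2 gets 5.6, best alternative 4.4. No profitable deviation — NE.
(a4, L): Player 1 gets 5.7, best alternative 3.9; Player 2 gets 5.4, best alternative 5.2. No profitable deviation — NE.
(The remaining 6 profiles each have a profitable deviation by the same check.)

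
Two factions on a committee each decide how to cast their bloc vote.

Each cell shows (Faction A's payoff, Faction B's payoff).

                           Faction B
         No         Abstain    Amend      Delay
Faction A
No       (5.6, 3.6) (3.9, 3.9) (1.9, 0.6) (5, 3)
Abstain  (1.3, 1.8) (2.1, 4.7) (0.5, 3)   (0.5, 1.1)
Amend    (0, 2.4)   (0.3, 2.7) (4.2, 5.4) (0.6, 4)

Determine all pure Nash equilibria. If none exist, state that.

(No, No): Faction B can switch to Abstain (3.6 → 3.9). Not NE.
(No, Abstain): Faction A gets 3.9, best alternative 2.1; Faction B gets 3.9, best alternative 3.6. No profitable deviation — NE.
(No, Amend): Faction A can switch to Amend (1.9 → 4.2). Not NE.
(No, Delay): Faction B can switch to No (3 → 3.6). Not NE.
(Abstain, No): Faction A can switch to No (1.3 → 5.6). Not NE.
(Abstain, Abstain): Faction A can switch to No (2.1 → 3.9). Not NE.
(Abstain, Amend): Faction A can switch to No (0.5 → 1.9). Not NE.
(Abstain, Delay): Faction A can switch to No (0.5 → 5). Not NE.
(Amend, No): Faction A can switch to No (0 → 5.6). Not NE.
(Amend, Abstain): Faction A can switch to No (0.3 → 3.9). Not NE.
(Amend, Amend): Faction A gets 4.2, best alternative 1.9; Faction B gets 5.4, best alternative 4. No profitable deviation — NE.
(Amend, Delay): Faction A can switch to No (0.6 → 5). Not NE.

(No, Abstain); (Amend, Amend)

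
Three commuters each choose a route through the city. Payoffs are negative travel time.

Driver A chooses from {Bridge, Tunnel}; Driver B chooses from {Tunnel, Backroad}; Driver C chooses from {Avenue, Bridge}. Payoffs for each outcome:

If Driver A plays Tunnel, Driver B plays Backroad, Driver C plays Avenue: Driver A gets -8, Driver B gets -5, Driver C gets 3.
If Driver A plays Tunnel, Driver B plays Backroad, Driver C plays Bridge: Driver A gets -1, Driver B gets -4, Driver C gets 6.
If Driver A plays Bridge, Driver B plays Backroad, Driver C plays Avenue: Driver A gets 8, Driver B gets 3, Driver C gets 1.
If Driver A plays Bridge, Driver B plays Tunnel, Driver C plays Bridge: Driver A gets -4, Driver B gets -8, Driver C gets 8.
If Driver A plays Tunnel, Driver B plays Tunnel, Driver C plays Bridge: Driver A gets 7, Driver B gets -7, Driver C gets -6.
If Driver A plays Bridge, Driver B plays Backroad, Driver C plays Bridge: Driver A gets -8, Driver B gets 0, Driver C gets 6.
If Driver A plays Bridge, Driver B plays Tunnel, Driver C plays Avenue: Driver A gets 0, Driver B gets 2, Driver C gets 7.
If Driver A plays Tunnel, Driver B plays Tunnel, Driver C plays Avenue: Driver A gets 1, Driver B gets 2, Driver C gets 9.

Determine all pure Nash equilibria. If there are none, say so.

(Tunnel, Tunnel, Avenue), (Tunnel, Backroad, Bridge)

(Bridge, Tunnel, Avenue): Driver A can switch to Tunnel (0 → 1). Not NE.
(Bridge, Tunnel, Bridge): Driver A can switch to Tunnel (-4 → 7). Not NE.
(Bridge, Backroad, Avenue): Driver C can switch to Bridge (1 → 6). Not NE.
(Bridge, Backroad, Bridge): Driver A can switch to Tunnel (-8 → -1). Not NE.
(Tunnel, Tunnel, Avenue): Driver A gets 1, best alternative 0; Driver B gets 2, best alternative -5; Driver C gets 9, best alternative -6. No profitable deviation — NE.
(Tunnel, Tunnel, Bridge): Driver B can switch to Backroad (-7 → -4). Not NE.
(Tunnel, Backroad, Avenue): Driver A can switch to Bridge (-8 → 8). Not NE.
(Tunnel, Backroad, Bridge): Driver A gets -1, best alternative -8; Driver B gets -4, best alternative -7; Driver C gets 6, best alternative 3. No profitable deviation — NE.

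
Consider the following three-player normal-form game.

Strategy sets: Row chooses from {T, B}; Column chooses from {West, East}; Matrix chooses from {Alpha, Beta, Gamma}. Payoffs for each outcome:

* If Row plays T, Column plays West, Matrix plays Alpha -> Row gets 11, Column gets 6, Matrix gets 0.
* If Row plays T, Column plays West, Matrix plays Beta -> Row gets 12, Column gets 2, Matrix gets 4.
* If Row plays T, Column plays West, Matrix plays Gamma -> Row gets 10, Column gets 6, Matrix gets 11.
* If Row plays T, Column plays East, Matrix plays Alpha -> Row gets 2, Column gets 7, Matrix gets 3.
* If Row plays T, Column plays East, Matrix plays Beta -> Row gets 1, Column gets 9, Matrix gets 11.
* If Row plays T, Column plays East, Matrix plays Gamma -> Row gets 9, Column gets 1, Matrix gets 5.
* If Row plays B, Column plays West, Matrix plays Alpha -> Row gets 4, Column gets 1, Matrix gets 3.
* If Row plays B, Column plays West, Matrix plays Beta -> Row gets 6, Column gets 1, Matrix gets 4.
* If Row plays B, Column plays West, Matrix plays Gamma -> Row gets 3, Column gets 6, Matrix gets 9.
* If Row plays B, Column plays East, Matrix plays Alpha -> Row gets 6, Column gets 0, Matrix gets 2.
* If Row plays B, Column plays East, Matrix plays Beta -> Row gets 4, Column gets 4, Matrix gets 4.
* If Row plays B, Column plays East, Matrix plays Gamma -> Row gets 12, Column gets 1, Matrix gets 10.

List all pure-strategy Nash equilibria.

Pure NE: (T, West, Gamma)

Check each profile: it is a Nash equilibrium iff no player can strictly gain by switching unilaterally.
(T, West, Alpha): Column can switch to East (6 → 7). Not NE.
(T, West, Beta): Column can switch to East (2 → 9). Not NE.
(T, West, Gamma): Row gets 10, best alternative 3; Column gets 6, best alternative 1; Matrix gets 11, best alternative 4. No profitable deviation — NE.
(T, East, Alpha): Row can switch to B (2 → 6). Not NE.
(T, East, Beta): Row can switch to B (1 → 4). Not NE.
(T, East, Gamma): Row can switch to B (9 → 12). Not NE.
(B, West, Alpha): Row can switch to T (4 → 11). Not NE.
(The remaining 5 profiles each have a profitable deviation by the same check.)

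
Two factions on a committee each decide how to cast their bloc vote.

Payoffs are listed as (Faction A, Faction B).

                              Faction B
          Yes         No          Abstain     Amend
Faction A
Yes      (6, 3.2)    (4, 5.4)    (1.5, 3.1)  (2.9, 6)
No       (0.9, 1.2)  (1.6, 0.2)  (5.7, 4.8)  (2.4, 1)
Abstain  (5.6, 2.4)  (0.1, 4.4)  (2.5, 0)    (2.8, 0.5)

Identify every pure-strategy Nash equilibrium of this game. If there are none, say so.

Pure-strategy Nash equilibria: (Yes, Amend), (No, Abstain)

(Yes, Yes): Faction B can switch to No (3.2 → 5.4). Not NE.
(Yes, No): Faction B can switch to Amend (5.4 → 6). Not NE.
(Yes, Abstain): Faction A can switch to No (1.5 → 5.7). Not NE.
(Yes, Amend): Faction A gets 2.9, best alternative 2.8; Faction B gets 6, best alternative 5.4. No profitable deviation — NE.
(No, Yes): Faction A can switch to Yes (0.9 → 6). Not NE.
(No, No): Faction A can switch to Yes (1.6 → 4). Not NE.
(No, Abstain): Faction A gets 5.7, best alternative 2.5; Faction B gets 4.8, best alternative 1.2. No profitable deviation — NE.
(No, Amend): Faction A can switch to Yes (2.4 → 2.9). Not NE.
(Abstain, Yes): Faction A can switch to Yes (5.6 → 6). Not NE.
(Abstain, No): Faction A can switch to Yes (0.1 → 4). Not NE.
(Abstain, Abstain): Faction A can switch to No (2.5 → 5.7). Not NE.
(Abstain, Amend): Faction A can switch to Yes (2.8 → 2.9). Not NE.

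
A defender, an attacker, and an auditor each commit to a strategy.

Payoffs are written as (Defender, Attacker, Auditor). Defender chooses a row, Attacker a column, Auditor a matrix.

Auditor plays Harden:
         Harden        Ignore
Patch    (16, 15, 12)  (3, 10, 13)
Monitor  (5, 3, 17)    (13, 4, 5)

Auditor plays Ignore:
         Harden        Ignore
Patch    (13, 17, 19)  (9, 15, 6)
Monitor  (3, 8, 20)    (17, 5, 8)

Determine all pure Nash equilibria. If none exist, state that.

(Patch, Harden, Ignore)

Check each profile: it is a Nash equilibrium iff no player can strictly gain by switching unilaterally.
(Patch, Harden, Harden): Auditor can switch to Ignore (12 → 19). Not NE.
(Patch, Harden, Ignore): Defender gets 13, best alternative 3; Attacker gets 17, best alternative 15; Auditor gets 19, best alternative 12. No profitable deviation — NE.
(Patch, Ignore, Harden): Defender can switch to Monitor (3 → 13). Not NE.
(Patch, Ignore, Ignore): Defender can switch to Monitor (9 → 17). Not NE.
(Monitor, Harden, Harden): Defender can switch to Patch (5 → 16). Not NE.
(Monitor, Harden, Ignore): Defender can switch to Patch (3 → 13). Not NE.
(Monitor, Ignore, Harden): Auditor can switch to Ignore (5 → 8). Not NE.
(Monitor, Ignore, Ignore): Attacker can switch to Harden (5 → 8). Not NE.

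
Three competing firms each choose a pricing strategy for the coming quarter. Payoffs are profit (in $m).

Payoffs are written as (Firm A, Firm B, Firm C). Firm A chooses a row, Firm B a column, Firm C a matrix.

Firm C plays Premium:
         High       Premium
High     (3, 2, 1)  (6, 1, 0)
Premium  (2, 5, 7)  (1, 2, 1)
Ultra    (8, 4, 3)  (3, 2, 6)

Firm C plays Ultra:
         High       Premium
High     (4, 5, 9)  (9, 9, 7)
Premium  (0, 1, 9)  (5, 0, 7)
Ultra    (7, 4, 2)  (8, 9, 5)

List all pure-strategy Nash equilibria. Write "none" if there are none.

Mark each player's best response to every combination of opponents' strategies; a profile where every player is best-responding is a pure Nash equilibrium.
Firm A against (High, Premium): payoffs 3, 2, 8 → best response Ultra.
Firm A against (High, Ultra): payoffs 4, 0, 7 → best response Ultra.
Firm A against (Premium, Premium): payoffs 6, 1, 3 → best response High.
Firm A against (Premium, Ultra): payoffs 9, 5, 8 → best response High.
Firm B against (High, Premium): payoffs 2, 1 → best response High.
Firm B against (High, Ultra): payoffs 5, 9 → best response Premium.
Firm B against (Premium, Premium): payoffs 5, 2 → best response High.
Firm B against (Premium, Ultra): payoffs 1, 0 → best response High.
Firm B against (Ultra, Premium): payoffs 4, 2 → best response High.
Firm B against (Ultra, Ultra): payoffs 4, 9 → best response Premium.
Firm C against (High, High): payoffs 1, 9 → best response Ultra.
Firm C against (High, Premium): payoffs 0, 7 → best response Ultra.
Firm C against (Premium, High): payoffs 7, 9 → best response Ultra.
Firm C against (Premium, Premium): payoffs 1, 7 → best response Ultra.
Firm C against (Ultra, High): payoffs 3, 2 → best response Premium.
Firm C against (Ultra, Premium): payoffs 6, 5 → best response Premium.
Mutual best responses: (High, Premium, Ultra); (Ultra, High, Premium).

(High, Premium, Ultra), (Ultra, High, Premium)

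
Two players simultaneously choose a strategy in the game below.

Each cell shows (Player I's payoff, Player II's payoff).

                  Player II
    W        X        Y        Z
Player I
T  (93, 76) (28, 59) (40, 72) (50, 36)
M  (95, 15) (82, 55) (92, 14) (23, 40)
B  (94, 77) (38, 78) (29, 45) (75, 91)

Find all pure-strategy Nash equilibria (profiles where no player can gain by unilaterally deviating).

(T, W): Player I can switch to M (93 → 95). Not NE.
(T, X): Player I can switch to M (28 → 82). Not NE.
(T, Y): Player I can switch to M (40 → 92). Not NE.
(T, Z): Player I can switch to B (50 → 75). Not NE.
(M, W): Player II can switch to X (15 → 55). Not NE.
(M, X): Player I gets 82, best alternative 38; Player II gets 55, best alternative 40. No profitable deviation — NE.
(M, Y): Player II can switch to W (14 → 15). Not NE.
(M, Z): Player I can switch to T (23 → 50). Not NE.
(B, W): Player I can switch to M (94 → 95). Not NE.
(B, X): Player I can switch to M (38 → 82). Not NE.
(B, Y): Player I can switch to T (29 → 40). Not NE.
(B, Z): Player I gets 75, best alternative 50; Player II gets 91, best alternative 78. No profitable deviation — NE.

(M, X), (B, Z)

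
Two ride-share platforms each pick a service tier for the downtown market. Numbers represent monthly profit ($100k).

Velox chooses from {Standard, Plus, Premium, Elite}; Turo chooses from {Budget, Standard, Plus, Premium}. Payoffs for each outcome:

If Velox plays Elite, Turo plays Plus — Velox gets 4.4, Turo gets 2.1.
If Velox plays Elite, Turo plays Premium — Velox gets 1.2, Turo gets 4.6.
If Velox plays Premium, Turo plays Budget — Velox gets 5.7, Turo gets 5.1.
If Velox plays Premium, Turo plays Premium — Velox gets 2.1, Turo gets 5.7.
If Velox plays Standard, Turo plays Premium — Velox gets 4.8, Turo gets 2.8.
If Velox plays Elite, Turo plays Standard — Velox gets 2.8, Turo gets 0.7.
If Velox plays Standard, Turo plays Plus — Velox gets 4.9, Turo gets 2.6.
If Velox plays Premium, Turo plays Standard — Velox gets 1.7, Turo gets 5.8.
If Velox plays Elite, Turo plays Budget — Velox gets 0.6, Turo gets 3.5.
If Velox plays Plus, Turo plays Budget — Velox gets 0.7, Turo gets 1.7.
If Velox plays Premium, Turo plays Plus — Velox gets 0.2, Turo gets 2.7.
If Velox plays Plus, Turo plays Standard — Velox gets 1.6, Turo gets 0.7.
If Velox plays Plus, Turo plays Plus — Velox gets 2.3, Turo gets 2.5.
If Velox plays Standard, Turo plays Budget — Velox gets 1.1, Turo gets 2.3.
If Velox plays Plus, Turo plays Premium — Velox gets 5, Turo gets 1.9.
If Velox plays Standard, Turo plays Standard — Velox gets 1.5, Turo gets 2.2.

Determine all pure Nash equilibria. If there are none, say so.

For each strategy profile, look for a profitable unilateral deviation.
(Standard, Budget): Velox can switch to Premium (1.1 → 5.7). Not NE.
(Standard, Standard): Velox can switch to Plus (1.5 → 1.6). Not NE.
(Standard, Plus): Turo can switch to Premium (2.6 → 2.8). Not NE.
(Standard, Premium): Velox can switch to Plus (4.8 → 5). Not NE.
(Plus, Budget): Velox can switch to Standard (0.7 → 1.1). Not NE.
(Plus, Standard): Velox can switch to Premium (1.6 → 1.7). Not NE.
(Plus, Plus): Velox can switch to Standard (2.3 → 4.9). Not NE.
(Plus, Premium): Turo can switch to Plus (1.9 → 2.5). Not NE.
(The remaining 8 profiles each have a profitable deviation by the same check.)

No pure-strategy Nash equilibrium.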